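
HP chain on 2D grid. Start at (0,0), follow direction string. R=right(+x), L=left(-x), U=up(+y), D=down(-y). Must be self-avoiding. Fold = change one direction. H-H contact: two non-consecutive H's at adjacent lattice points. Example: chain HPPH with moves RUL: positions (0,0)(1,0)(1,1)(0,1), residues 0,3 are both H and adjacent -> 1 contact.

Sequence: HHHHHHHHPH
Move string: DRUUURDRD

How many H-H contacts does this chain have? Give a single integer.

Answer: 2

Derivation:
Positions: [(0, 0), (0, -1), (1, -1), (1, 0), (1, 1), (1, 2), (2, 2), (2, 1), (3, 1), (3, 0)]
H-H contact: residue 0 @(0,0) - residue 3 @(1, 0)
H-H contact: residue 4 @(1,1) - residue 7 @(2, 1)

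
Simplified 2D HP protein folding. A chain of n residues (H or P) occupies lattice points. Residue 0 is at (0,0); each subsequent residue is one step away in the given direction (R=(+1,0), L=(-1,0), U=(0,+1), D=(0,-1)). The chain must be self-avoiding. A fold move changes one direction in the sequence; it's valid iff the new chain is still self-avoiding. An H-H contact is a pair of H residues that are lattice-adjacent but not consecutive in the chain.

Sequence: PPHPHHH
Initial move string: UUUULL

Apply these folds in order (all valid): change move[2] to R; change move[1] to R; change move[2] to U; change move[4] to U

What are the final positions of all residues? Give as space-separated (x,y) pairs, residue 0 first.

Initial moves: UUUULL
Fold: move[2]->R => UURULL (positions: [(0, 0), (0, 1), (0, 2), (1, 2), (1, 3), (0, 3), (-1, 3)])
Fold: move[1]->R => URRULL (positions: [(0, 0), (0, 1), (1, 1), (2, 1), (2, 2), (1, 2), (0, 2)])
Fold: move[2]->U => URUULL (positions: [(0, 0), (0, 1), (1, 1), (1, 2), (1, 3), (0, 3), (-1, 3)])
Fold: move[4]->U => URUUUL (positions: [(0, 0), (0, 1), (1, 1), (1, 2), (1, 3), (1, 4), (0, 4)])

Answer: (0,0) (0,1) (1,1) (1,2) (1,3) (1,4) (0,4)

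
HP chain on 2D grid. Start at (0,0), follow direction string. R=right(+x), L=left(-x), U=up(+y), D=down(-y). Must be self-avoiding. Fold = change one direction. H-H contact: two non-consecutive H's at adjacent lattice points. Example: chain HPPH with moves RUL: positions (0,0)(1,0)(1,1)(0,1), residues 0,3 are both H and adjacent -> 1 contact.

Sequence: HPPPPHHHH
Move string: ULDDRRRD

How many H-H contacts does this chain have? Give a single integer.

Answer: 1

Derivation:
Positions: [(0, 0), (0, 1), (-1, 1), (-1, 0), (-1, -1), (0, -1), (1, -1), (2, -1), (2, -2)]
H-H contact: residue 0 @(0,0) - residue 5 @(0, -1)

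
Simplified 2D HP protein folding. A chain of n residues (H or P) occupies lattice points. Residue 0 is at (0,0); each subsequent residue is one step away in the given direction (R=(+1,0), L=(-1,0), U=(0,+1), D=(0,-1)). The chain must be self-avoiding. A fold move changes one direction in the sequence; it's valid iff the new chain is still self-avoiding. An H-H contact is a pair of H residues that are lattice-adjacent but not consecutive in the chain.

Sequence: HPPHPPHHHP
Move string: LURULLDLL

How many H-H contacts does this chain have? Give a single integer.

Answer: 1

Derivation:
Positions: [(0, 0), (-1, 0), (-1, 1), (0, 1), (0, 2), (-1, 2), (-2, 2), (-2, 1), (-3, 1), (-4, 1)]
H-H contact: residue 0 @(0,0) - residue 3 @(0, 1)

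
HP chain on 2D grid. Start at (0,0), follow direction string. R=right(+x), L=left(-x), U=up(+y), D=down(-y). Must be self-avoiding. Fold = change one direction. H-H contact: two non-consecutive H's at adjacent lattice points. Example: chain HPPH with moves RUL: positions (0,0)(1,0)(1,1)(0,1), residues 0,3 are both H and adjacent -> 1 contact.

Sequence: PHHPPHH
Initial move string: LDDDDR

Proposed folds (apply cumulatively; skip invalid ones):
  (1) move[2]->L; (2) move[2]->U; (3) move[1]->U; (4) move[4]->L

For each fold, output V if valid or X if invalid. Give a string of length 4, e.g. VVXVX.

Initial: LDDDDR -> [(0, 0), (-1, 0), (-1, -1), (-1, -2), (-1, -3), (-1, -4), (0, -4)]
Fold 1: move[2]->L => LDLDDR VALID
Fold 2: move[2]->U => LDUDDR INVALID (collision), skipped
Fold 3: move[1]->U => LULDDR VALID
Fold 4: move[4]->L => LULDLR INVALID (collision), skipped

Answer: VXVX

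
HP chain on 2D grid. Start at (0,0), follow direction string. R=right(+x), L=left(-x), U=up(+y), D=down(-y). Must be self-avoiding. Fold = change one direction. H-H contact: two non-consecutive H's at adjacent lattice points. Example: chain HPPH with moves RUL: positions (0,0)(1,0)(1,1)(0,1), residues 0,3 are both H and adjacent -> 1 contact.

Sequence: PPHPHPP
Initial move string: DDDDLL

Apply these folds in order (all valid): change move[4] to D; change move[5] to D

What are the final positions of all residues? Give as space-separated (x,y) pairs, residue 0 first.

Answer: (0,0) (0,-1) (0,-2) (0,-3) (0,-4) (0,-5) (0,-6)

Derivation:
Initial moves: DDDDLL
Fold: move[4]->D => DDDDDL (positions: [(0, 0), (0, -1), (0, -2), (0, -3), (0, -4), (0, -5), (-1, -5)])
Fold: move[5]->D => DDDDDD (positions: [(0, 0), (0, -1), (0, -2), (0, -3), (0, -4), (0, -5), (0, -6)])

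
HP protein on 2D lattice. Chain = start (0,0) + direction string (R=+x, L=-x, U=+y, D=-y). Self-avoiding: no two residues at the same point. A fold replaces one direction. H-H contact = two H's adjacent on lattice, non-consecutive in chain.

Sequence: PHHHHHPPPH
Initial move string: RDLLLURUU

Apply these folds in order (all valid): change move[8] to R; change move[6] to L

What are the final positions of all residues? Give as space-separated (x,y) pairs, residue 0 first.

Initial moves: RDLLLURUU
Fold: move[8]->R => RDLLLURUR (positions: [(0, 0), (1, 0), (1, -1), (0, -1), (-1, -1), (-2, -1), (-2, 0), (-1, 0), (-1, 1), (0, 1)])
Fold: move[6]->L => RDLLLULUR (positions: [(0, 0), (1, 0), (1, -1), (0, -1), (-1, -1), (-2, -1), (-2, 0), (-3, 0), (-3, 1), (-2, 1)])

Answer: (0,0) (1,0) (1,-1) (0,-1) (-1,-1) (-2,-1) (-2,0) (-3,0) (-3,1) (-2,1)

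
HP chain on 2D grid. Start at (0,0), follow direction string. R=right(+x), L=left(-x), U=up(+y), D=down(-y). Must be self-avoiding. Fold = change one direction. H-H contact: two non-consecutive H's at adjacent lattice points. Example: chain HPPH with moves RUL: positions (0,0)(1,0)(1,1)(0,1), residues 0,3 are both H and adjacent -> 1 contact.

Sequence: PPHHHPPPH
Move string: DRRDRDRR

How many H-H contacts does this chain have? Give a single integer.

Answer: 0

Derivation:
Positions: [(0, 0), (0, -1), (1, -1), (2, -1), (2, -2), (3, -2), (3, -3), (4, -3), (5, -3)]
No H-H contacts found.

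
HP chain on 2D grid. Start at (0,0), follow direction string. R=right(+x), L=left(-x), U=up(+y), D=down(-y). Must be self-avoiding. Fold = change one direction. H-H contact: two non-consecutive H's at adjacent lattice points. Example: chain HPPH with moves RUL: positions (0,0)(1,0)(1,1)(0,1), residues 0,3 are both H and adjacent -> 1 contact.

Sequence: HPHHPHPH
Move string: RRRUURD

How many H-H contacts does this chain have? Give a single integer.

Answer: 0

Derivation:
Positions: [(0, 0), (1, 0), (2, 0), (3, 0), (3, 1), (3, 2), (4, 2), (4, 1)]
No H-H contacts found.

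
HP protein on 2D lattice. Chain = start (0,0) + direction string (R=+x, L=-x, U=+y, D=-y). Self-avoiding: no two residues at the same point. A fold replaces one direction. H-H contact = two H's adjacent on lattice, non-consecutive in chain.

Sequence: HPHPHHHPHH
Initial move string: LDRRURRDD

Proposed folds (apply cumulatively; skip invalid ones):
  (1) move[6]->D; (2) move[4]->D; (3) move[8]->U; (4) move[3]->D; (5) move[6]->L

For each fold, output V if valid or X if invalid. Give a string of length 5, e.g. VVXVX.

Initial: LDRRURRDD -> [(0, 0), (-1, 0), (-1, -1), (0, -1), (1, -1), (1, 0), (2, 0), (3, 0), (3, -1), (3, -2)]
Fold 1: move[6]->D => LDRRURDDD VALID
Fold 2: move[4]->D => LDRRDRDDD VALID
Fold 3: move[8]->U => LDRRDRDDU INVALID (collision), skipped
Fold 4: move[3]->D => LDRDDRDDD VALID
Fold 5: move[6]->L => LDRDDRLDD INVALID (collision), skipped

Answer: VVXVX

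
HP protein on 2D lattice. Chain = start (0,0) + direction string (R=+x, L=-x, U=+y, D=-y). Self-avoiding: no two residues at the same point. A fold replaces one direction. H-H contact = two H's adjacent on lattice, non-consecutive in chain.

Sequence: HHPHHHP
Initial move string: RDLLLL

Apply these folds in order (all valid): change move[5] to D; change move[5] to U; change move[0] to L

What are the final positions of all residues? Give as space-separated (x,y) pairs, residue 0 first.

Answer: (0,0) (-1,0) (-1,-1) (-2,-1) (-3,-1) (-4,-1) (-4,0)

Derivation:
Initial moves: RDLLLL
Fold: move[5]->D => RDLLLD (positions: [(0, 0), (1, 0), (1, -1), (0, -1), (-1, -1), (-2, -1), (-2, -2)])
Fold: move[5]->U => RDLLLU (positions: [(0, 0), (1, 0), (1, -1), (0, -1), (-1, -1), (-2, -1), (-2, 0)])
Fold: move[0]->L => LDLLLU (positions: [(0, 0), (-1, 0), (-1, -1), (-2, -1), (-3, -1), (-4, -1), (-4, 0)])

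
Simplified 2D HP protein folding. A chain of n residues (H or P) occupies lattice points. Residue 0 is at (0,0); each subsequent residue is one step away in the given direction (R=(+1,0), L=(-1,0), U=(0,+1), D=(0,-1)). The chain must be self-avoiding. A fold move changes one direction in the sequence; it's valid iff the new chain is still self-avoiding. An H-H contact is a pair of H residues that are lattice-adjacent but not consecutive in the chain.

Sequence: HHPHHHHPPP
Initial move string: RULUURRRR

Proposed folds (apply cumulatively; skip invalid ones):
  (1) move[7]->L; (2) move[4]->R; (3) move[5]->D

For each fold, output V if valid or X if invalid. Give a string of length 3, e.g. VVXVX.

Initial: RULUURRRR -> [(0, 0), (1, 0), (1, 1), (0, 1), (0, 2), (0, 3), (1, 3), (2, 3), (3, 3), (4, 3)]
Fold 1: move[7]->L => RULUURRLR INVALID (collision), skipped
Fold 2: move[4]->R => RULURRRRR VALID
Fold 3: move[5]->D => RULURDRRR INVALID (collision), skipped

Answer: XVX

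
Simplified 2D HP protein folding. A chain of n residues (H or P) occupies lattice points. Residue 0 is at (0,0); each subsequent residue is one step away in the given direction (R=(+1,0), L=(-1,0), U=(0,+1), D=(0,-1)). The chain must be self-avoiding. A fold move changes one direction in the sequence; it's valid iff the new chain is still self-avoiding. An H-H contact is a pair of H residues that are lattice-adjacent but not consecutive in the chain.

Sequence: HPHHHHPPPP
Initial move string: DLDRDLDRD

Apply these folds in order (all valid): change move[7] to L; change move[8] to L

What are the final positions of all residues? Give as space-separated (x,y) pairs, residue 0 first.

Initial moves: DLDRDLDRD
Fold: move[7]->L => DLDRDLDLD (positions: [(0, 0), (0, -1), (-1, -1), (-1, -2), (0, -2), (0, -3), (-1, -3), (-1, -4), (-2, -4), (-2, -5)])
Fold: move[8]->L => DLDRDLDLL (positions: [(0, 0), (0, -1), (-1, -1), (-1, -2), (0, -2), (0, -3), (-1, -3), (-1, -4), (-2, -4), (-3, -4)])

Answer: (0,0) (0,-1) (-1,-1) (-1,-2) (0,-2) (0,-3) (-1,-3) (-1,-4) (-2,-4) (-3,-4)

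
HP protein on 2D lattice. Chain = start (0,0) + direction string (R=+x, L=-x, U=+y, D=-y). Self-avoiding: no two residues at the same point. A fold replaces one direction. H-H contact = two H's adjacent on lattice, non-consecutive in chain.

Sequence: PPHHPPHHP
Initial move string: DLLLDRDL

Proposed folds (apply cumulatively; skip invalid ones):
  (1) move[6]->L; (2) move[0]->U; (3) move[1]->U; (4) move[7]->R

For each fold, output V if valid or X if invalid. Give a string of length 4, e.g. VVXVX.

Initial: DLLLDRDL -> [(0, 0), (0, -1), (-1, -1), (-2, -1), (-3, -1), (-3, -2), (-2, -2), (-2, -3), (-3, -3)]
Fold 1: move[6]->L => DLLLDRLL INVALID (collision), skipped
Fold 2: move[0]->U => ULLLDRDL VALID
Fold 3: move[1]->U => UULLDRDL VALID
Fold 4: move[7]->R => UULLDRDR INVALID (collision), skipped

Answer: XVVX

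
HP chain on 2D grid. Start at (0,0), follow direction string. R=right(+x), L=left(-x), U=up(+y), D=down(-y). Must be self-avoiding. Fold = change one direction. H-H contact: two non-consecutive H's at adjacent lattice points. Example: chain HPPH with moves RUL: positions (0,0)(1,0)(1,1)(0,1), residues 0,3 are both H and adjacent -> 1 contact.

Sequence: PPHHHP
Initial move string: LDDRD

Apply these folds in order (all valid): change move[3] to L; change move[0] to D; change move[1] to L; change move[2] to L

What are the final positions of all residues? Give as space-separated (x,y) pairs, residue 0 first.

Initial moves: LDDRD
Fold: move[3]->L => LDDLD (positions: [(0, 0), (-1, 0), (-1, -1), (-1, -2), (-2, -2), (-2, -3)])
Fold: move[0]->D => DDDLD (positions: [(0, 0), (0, -1), (0, -2), (0, -3), (-1, -3), (-1, -4)])
Fold: move[1]->L => DLDLD (positions: [(0, 0), (0, -1), (-1, -1), (-1, -2), (-2, -2), (-2, -3)])
Fold: move[2]->L => DLLLD (positions: [(0, 0), (0, -1), (-1, -1), (-2, -1), (-3, -1), (-3, -2)])

Answer: (0,0) (0,-1) (-1,-1) (-2,-1) (-3,-1) (-3,-2)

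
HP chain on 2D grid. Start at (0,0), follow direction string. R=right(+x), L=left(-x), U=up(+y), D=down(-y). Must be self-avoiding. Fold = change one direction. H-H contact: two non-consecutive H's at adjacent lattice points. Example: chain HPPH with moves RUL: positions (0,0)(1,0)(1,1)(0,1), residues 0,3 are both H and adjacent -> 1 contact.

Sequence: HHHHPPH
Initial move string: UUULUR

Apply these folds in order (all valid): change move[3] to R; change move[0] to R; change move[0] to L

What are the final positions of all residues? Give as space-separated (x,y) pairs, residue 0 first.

Answer: (0,0) (-1,0) (-1,1) (-1,2) (0,2) (0,3) (1,3)

Derivation:
Initial moves: UUULUR
Fold: move[3]->R => UUURUR (positions: [(0, 0), (0, 1), (0, 2), (0, 3), (1, 3), (1, 4), (2, 4)])
Fold: move[0]->R => RUURUR (positions: [(0, 0), (1, 0), (1, 1), (1, 2), (2, 2), (2, 3), (3, 3)])
Fold: move[0]->L => LUURUR (positions: [(0, 0), (-1, 0), (-1, 1), (-1, 2), (0, 2), (0, 3), (1, 3)])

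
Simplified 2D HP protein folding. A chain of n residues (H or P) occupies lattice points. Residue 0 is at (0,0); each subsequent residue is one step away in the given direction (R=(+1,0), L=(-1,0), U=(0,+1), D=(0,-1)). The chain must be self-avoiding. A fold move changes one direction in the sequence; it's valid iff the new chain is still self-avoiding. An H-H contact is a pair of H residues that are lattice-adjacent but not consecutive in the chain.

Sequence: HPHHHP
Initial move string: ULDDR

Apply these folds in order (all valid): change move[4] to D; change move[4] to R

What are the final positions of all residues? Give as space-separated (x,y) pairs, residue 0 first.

Initial moves: ULDDR
Fold: move[4]->D => ULDDD (positions: [(0, 0), (0, 1), (-1, 1), (-1, 0), (-1, -1), (-1, -2)])
Fold: move[4]->R => ULDDR (positions: [(0, 0), (0, 1), (-1, 1), (-1, 0), (-1, -1), (0, -1)])

Answer: (0,0) (0,1) (-1,1) (-1,0) (-1,-1) (0,-1)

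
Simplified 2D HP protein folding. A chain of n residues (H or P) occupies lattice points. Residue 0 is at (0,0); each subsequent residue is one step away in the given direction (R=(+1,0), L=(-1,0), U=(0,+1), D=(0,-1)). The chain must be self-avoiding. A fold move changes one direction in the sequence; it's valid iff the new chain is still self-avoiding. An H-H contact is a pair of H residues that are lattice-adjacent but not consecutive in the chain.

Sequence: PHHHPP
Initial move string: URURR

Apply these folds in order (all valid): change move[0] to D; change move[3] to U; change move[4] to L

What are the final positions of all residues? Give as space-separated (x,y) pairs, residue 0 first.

Answer: (0,0) (0,-1) (1,-1) (1,0) (1,1) (0,1)

Derivation:
Initial moves: URURR
Fold: move[0]->D => DRURR (positions: [(0, 0), (0, -1), (1, -1), (1, 0), (2, 0), (3, 0)])
Fold: move[3]->U => DRUUR (positions: [(0, 0), (0, -1), (1, -1), (1, 0), (1, 1), (2, 1)])
Fold: move[4]->L => DRUUL (positions: [(0, 0), (0, -1), (1, -1), (1, 0), (1, 1), (0, 1)])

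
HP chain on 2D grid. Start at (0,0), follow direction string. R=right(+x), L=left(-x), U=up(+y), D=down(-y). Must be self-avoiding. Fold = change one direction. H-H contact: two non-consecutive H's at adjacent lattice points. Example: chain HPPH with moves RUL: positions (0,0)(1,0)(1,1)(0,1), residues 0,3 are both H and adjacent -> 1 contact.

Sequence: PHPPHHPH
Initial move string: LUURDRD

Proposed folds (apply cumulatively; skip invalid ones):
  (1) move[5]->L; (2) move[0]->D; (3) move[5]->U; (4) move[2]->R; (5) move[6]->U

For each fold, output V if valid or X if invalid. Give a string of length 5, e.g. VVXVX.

Answer: XXXVV

Derivation:
Initial: LUURDRD -> [(0, 0), (-1, 0), (-1, 1), (-1, 2), (0, 2), (0, 1), (1, 1), (1, 0)]
Fold 1: move[5]->L => LUURDLD INVALID (collision), skipped
Fold 2: move[0]->D => DUURDRD INVALID (collision), skipped
Fold 3: move[5]->U => LUURDUD INVALID (collision), skipped
Fold 4: move[2]->R => LURRDRD VALID
Fold 5: move[6]->U => LURRDRU VALID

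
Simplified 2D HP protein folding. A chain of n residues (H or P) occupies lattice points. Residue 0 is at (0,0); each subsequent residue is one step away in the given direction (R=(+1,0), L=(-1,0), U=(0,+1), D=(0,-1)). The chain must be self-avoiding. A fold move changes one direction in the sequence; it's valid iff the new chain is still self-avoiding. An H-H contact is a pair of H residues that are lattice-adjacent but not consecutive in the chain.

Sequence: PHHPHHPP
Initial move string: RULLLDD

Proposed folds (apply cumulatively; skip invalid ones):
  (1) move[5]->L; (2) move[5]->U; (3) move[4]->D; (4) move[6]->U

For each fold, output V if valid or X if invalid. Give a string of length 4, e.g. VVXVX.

Answer: VXVV

Derivation:
Initial: RULLLDD -> [(0, 0), (1, 0), (1, 1), (0, 1), (-1, 1), (-2, 1), (-2, 0), (-2, -1)]
Fold 1: move[5]->L => RULLLLD VALID
Fold 2: move[5]->U => RULLLUD INVALID (collision), skipped
Fold 3: move[4]->D => RULLDLD VALID
Fold 4: move[6]->U => RULLDLU VALID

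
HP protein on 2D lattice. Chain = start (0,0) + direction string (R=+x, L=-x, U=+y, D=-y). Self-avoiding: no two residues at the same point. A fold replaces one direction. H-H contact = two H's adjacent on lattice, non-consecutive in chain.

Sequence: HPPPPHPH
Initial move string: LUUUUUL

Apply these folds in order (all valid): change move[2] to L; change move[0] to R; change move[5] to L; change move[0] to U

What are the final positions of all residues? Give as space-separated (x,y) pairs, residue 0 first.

Answer: (0,0) (0,1) (0,2) (-1,2) (-1,3) (-1,4) (-2,4) (-3,4)

Derivation:
Initial moves: LUUUUUL
Fold: move[2]->L => LULUUUL (positions: [(0, 0), (-1, 0), (-1, 1), (-2, 1), (-2, 2), (-2, 3), (-2, 4), (-3, 4)])
Fold: move[0]->R => RULUUUL (positions: [(0, 0), (1, 0), (1, 1), (0, 1), (0, 2), (0, 3), (0, 4), (-1, 4)])
Fold: move[5]->L => RULUULL (positions: [(0, 0), (1, 0), (1, 1), (0, 1), (0, 2), (0, 3), (-1, 3), (-2, 3)])
Fold: move[0]->U => UULUULL (positions: [(0, 0), (0, 1), (0, 2), (-1, 2), (-1, 3), (-1, 4), (-2, 4), (-3, 4)])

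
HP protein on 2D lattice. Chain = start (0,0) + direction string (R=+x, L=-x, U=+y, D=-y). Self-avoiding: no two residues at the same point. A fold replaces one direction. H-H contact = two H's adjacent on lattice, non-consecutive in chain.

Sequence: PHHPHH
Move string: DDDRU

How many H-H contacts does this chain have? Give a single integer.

Positions: [(0, 0), (0, -1), (0, -2), (0, -3), (1, -3), (1, -2)]
H-H contact: residue 2 @(0,-2) - residue 5 @(1, -2)

Answer: 1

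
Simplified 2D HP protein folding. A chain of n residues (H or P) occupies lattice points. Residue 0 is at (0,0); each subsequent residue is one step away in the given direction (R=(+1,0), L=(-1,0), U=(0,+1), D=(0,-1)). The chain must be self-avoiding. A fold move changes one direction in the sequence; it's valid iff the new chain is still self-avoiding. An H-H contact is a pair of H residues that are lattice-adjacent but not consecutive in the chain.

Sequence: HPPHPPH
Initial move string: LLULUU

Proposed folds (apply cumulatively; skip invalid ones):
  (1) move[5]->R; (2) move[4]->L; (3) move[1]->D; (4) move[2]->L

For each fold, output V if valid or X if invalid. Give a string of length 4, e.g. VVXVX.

Initial: LLULUU -> [(0, 0), (-1, 0), (-2, 0), (-2, 1), (-3, 1), (-3, 2), (-3, 3)]
Fold 1: move[5]->R => LLULUR VALID
Fold 2: move[4]->L => LLULLR INVALID (collision), skipped
Fold 3: move[1]->D => LDULUR INVALID (collision), skipped
Fold 4: move[2]->L => LLLLUR VALID

Answer: VXXV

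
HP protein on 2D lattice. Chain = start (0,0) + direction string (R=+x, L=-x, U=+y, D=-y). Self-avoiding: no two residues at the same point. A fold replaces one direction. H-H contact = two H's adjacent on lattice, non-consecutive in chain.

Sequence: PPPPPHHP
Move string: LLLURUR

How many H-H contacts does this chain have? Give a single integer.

Positions: [(0, 0), (-1, 0), (-2, 0), (-3, 0), (-3, 1), (-2, 1), (-2, 2), (-1, 2)]
No H-H contacts found.

Answer: 0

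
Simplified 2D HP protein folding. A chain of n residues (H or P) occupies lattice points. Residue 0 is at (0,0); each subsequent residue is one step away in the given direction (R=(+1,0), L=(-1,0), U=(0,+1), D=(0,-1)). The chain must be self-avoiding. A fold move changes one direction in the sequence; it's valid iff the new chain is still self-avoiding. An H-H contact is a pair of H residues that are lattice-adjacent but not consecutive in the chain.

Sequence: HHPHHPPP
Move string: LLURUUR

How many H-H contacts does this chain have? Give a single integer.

Answer: 1

Derivation:
Positions: [(0, 0), (-1, 0), (-2, 0), (-2, 1), (-1, 1), (-1, 2), (-1, 3), (0, 3)]
H-H contact: residue 1 @(-1,0) - residue 4 @(-1, 1)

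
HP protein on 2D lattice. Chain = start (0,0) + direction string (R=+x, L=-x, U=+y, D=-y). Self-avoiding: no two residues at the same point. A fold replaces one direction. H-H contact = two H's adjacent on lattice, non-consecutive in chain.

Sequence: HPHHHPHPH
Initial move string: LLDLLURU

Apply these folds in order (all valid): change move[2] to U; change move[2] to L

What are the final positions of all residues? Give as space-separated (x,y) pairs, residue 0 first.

Answer: (0,0) (-1,0) (-2,0) (-3,0) (-4,0) (-5,0) (-5,1) (-4,1) (-4,2)

Derivation:
Initial moves: LLDLLURU
Fold: move[2]->U => LLULLURU (positions: [(0, 0), (-1, 0), (-2, 0), (-2, 1), (-3, 1), (-4, 1), (-4, 2), (-3, 2), (-3, 3)])
Fold: move[2]->L => LLLLLURU (positions: [(0, 0), (-1, 0), (-2, 0), (-3, 0), (-4, 0), (-5, 0), (-5, 1), (-4, 1), (-4, 2)])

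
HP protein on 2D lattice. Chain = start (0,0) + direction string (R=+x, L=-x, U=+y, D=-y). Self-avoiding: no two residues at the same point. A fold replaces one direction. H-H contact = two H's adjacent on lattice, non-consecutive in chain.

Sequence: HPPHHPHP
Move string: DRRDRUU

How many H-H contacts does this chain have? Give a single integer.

Positions: [(0, 0), (0, -1), (1, -1), (2, -1), (2, -2), (3, -2), (3, -1), (3, 0)]
H-H contact: residue 3 @(2,-1) - residue 6 @(3, -1)

Answer: 1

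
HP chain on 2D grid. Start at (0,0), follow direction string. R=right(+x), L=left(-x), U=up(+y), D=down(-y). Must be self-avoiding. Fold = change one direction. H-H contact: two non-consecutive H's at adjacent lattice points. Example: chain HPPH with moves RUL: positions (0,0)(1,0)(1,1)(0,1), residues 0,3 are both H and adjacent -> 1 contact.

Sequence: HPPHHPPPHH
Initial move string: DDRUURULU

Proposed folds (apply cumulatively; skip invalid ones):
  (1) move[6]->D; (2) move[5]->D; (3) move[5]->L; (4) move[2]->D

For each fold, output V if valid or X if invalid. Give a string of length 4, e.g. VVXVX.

Initial: DDRUURULU -> [(0, 0), (0, -1), (0, -2), (1, -2), (1, -1), (1, 0), (2, 0), (2, 1), (1, 1), (1, 2)]
Fold 1: move[6]->D => DDRUURDLU INVALID (collision), skipped
Fold 2: move[5]->D => DDRUUDULU INVALID (collision), skipped
Fold 3: move[5]->L => DDRUULULU INVALID (collision), skipped
Fold 4: move[2]->D => DDDUURULU INVALID (collision), skipped

Answer: XXXX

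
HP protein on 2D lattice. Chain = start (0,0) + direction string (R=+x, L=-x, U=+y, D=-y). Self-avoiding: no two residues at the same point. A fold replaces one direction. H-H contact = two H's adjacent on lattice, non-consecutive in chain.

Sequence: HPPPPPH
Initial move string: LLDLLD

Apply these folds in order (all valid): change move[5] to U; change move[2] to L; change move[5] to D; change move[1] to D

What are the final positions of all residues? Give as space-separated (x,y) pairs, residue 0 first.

Answer: (0,0) (-1,0) (-1,-1) (-2,-1) (-3,-1) (-4,-1) (-4,-2)

Derivation:
Initial moves: LLDLLD
Fold: move[5]->U => LLDLLU (positions: [(0, 0), (-1, 0), (-2, 0), (-2, -1), (-3, -1), (-4, -1), (-4, 0)])
Fold: move[2]->L => LLLLLU (positions: [(0, 0), (-1, 0), (-2, 0), (-3, 0), (-4, 0), (-5, 0), (-5, 1)])
Fold: move[5]->D => LLLLLD (positions: [(0, 0), (-1, 0), (-2, 0), (-3, 0), (-4, 0), (-5, 0), (-5, -1)])
Fold: move[1]->D => LDLLLD (positions: [(0, 0), (-1, 0), (-1, -1), (-2, -1), (-3, -1), (-4, -1), (-4, -2)])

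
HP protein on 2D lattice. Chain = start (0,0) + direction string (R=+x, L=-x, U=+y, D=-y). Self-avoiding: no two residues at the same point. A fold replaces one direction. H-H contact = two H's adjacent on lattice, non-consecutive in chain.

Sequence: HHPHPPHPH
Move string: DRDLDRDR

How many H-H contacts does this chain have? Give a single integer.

Positions: [(0, 0), (0, -1), (1, -1), (1, -2), (0, -2), (0, -3), (1, -3), (1, -4), (2, -4)]
H-H contact: residue 3 @(1,-2) - residue 6 @(1, -3)

Answer: 1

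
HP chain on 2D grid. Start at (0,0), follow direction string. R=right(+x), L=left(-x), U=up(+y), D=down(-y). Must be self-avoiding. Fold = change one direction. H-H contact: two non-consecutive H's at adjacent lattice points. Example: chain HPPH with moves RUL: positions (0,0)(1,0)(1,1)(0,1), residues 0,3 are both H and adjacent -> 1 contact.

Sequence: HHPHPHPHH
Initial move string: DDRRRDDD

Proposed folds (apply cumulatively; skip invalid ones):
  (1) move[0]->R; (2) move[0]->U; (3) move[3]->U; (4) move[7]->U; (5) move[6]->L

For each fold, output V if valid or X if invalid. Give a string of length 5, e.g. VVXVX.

Answer: VXVXX

Derivation:
Initial: DDRRRDDD -> [(0, 0), (0, -1), (0, -2), (1, -2), (2, -2), (3, -2), (3, -3), (3, -4), (3, -5)]
Fold 1: move[0]->R => RDRRRDDD VALID
Fold 2: move[0]->U => UDRRRDDD INVALID (collision), skipped
Fold 3: move[3]->U => RDRURDDD VALID
Fold 4: move[7]->U => RDRURDDU INVALID (collision), skipped
Fold 5: move[6]->L => RDRURDLD INVALID (collision), skipped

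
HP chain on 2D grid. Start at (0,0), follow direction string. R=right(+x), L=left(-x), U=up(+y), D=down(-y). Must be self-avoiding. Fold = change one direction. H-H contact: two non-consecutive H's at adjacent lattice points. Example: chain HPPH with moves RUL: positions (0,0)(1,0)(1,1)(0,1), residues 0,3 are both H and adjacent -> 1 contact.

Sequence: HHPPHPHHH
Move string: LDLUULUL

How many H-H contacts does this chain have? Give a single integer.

Answer: 1

Derivation:
Positions: [(0, 0), (-1, 0), (-1, -1), (-2, -1), (-2, 0), (-2, 1), (-3, 1), (-3, 2), (-4, 2)]
H-H contact: residue 1 @(-1,0) - residue 4 @(-2, 0)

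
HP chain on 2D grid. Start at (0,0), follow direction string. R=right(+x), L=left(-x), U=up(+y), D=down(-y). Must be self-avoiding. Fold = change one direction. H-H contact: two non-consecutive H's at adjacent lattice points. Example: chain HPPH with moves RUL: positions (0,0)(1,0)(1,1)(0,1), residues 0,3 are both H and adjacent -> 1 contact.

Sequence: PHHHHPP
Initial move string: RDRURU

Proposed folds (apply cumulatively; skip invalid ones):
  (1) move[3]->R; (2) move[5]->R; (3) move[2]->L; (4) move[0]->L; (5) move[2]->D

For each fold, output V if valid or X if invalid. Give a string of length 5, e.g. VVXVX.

Initial: RDRURU -> [(0, 0), (1, 0), (1, -1), (2, -1), (2, 0), (3, 0), (3, 1)]
Fold 1: move[3]->R => RDRRRU VALID
Fold 2: move[5]->R => RDRRRR VALID
Fold 3: move[2]->L => RDLRRR INVALID (collision), skipped
Fold 4: move[0]->L => LDRRRR VALID
Fold 5: move[2]->D => LDDRRR VALID

Answer: VVXVV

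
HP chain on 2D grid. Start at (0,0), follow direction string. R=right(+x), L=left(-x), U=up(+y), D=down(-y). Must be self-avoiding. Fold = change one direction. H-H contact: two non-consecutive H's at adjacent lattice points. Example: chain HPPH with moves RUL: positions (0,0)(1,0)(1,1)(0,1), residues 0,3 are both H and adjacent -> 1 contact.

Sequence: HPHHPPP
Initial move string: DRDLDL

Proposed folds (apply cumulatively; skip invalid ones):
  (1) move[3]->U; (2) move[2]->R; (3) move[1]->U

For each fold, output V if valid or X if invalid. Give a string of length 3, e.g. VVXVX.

Answer: XXX

Derivation:
Initial: DRDLDL -> [(0, 0), (0, -1), (1, -1), (1, -2), (0, -2), (0, -3), (-1, -3)]
Fold 1: move[3]->U => DRDUDL INVALID (collision), skipped
Fold 2: move[2]->R => DRRLDL INVALID (collision), skipped
Fold 3: move[1]->U => DUDLDL INVALID (collision), skipped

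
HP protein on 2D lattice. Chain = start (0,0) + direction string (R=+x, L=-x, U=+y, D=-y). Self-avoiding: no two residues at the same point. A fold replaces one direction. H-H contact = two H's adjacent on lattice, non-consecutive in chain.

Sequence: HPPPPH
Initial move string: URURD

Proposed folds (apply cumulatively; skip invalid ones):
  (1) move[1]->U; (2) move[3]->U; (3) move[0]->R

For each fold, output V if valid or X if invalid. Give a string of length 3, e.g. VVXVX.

Answer: VXV

Derivation:
Initial: URURD -> [(0, 0), (0, 1), (1, 1), (1, 2), (2, 2), (2, 1)]
Fold 1: move[1]->U => UUURD VALID
Fold 2: move[3]->U => UUUUD INVALID (collision), skipped
Fold 3: move[0]->R => RUURD VALID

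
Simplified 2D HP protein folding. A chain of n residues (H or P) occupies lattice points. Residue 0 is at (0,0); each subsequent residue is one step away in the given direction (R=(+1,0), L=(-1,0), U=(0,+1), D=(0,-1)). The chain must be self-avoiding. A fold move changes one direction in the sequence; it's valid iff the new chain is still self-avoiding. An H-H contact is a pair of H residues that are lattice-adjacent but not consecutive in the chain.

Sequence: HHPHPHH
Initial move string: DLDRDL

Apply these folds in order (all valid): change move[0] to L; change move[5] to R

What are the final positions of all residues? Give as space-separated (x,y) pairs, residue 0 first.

Initial moves: DLDRDL
Fold: move[0]->L => LLDRDL (positions: [(0, 0), (-1, 0), (-2, 0), (-2, -1), (-1, -1), (-1, -2), (-2, -2)])
Fold: move[5]->R => LLDRDR (positions: [(0, 0), (-1, 0), (-2, 0), (-2, -1), (-1, -1), (-1, -2), (0, -2)])

Answer: (0,0) (-1,0) (-2,0) (-2,-1) (-1,-1) (-1,-2) (0,-2)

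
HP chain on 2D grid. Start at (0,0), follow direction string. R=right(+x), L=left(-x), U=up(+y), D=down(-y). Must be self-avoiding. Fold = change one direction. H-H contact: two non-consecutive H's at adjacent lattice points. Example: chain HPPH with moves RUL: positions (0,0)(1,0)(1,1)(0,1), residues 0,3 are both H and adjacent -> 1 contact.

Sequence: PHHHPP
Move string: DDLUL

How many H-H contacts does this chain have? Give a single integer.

Positions: [(0, 0), (0, -1), (0, -2), (-1, -2), (-1, -1), (-2, -1)]
No H-H contacts found.

Answer: 0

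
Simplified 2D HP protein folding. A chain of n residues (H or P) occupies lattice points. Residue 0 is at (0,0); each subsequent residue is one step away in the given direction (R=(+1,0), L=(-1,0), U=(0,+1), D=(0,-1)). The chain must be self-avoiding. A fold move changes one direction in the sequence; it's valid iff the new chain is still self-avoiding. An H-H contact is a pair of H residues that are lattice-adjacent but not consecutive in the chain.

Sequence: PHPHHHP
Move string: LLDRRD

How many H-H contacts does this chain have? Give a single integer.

Positions: [(0, 0), (-1, 0), (-2, 0), (-2, -1), (-1, -1), (0, -1), (0, -2)]
H-H contact: residue 1 @(-1,0) - residue 4 @(-1, -1)

Answer: 1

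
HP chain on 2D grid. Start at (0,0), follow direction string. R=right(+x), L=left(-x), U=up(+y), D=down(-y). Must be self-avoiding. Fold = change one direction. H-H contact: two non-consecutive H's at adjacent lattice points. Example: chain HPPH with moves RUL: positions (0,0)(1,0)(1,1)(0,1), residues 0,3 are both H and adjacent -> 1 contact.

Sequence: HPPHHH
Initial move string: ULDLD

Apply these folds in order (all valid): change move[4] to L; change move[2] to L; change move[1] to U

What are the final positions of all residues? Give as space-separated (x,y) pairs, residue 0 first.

Answer: (0,0) (0,1) (0,2) (-1,2) (-2,2) (-3,2)

Derivation:
Initial moves: ULDLD
Fold: move[4]->L => ULDLL (positions: [(0, 0), (0, 1), (-1, 1), (-1, 0), (-2, 0), (-3, 0)])
Fold: move[2]->L => ULLLL (positions: [(0, 0), (0, 1), (-1, 1), (-2, 1), (-3, 1), (-4, 1)])
Fold: move[1]->U => UULLL (positions: [(0, 0), (0, 1), (0, 2), (-1, 2), (-2, 2), (-3, 2)])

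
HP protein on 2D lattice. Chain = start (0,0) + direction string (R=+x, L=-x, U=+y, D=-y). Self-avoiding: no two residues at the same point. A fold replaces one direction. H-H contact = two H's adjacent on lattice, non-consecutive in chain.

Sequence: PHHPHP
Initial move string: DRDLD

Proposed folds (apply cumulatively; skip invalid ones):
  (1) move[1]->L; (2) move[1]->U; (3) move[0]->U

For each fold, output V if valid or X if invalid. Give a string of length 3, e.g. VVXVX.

Initial: DRDLD -> [(0, 0), (0, -1), (1, -1), (1, -2), (0, -2), (0, -3)]
Fold 1: move[1]->L => DLDLD VALID
Fold 2: move[1]->U => DUDLD INVALID (collision), skipped
Fold 3: move[0]->U => ULDLD VALID

Answer: VXV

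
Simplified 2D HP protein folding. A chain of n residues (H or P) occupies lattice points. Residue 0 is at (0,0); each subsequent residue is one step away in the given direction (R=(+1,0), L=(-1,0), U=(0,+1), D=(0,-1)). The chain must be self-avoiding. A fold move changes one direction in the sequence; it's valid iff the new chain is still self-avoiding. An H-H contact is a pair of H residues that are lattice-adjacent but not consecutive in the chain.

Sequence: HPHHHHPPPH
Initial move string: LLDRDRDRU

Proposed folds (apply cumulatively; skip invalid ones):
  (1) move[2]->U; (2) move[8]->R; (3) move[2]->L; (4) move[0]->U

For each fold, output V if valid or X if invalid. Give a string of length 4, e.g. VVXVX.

Answer: XVXX

Derivation:
Initial: LLDRDRDRU -> [(0, 0), (-1, 0), (-2, 0), (-2, -1), (-1, -1), (-1, -2), (0, -2), (0, -3), (1, -3), (1, -2)]
Fold 1: move[2]->U => LLURDRDRU INVALID (collision), skipped
Fold 2: move[8]->R => LLDRDRDRR VALID
Fold 3: move[2]->L => LLLRDRDRR INVALID (collision), skipped
Fold 4: move[0]->U => ULDRDRDRR INVALID (collision), skipped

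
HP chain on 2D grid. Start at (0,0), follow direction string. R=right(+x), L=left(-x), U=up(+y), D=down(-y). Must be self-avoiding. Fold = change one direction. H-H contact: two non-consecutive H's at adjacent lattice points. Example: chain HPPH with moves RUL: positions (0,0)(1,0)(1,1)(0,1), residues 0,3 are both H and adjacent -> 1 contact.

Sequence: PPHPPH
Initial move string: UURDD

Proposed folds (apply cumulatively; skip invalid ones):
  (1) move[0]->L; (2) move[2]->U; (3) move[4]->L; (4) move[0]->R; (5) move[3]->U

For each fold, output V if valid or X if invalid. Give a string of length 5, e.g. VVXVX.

Initial: UURDD -> [(0, 0), (0, 1), (0, 2), (1, 2), (1, 1), (1, 0)]
Fold 1: move[0]->L => LURDD INVALID (collision), skipped
Fold 2: move[2]->U => UUUDD INVALID (collision), skipped
Fold 3: move[4]->L => UURDL INVALID (collision), skipped
Fold 4: move[0]->R => RURDD VALID
Fold 5: move[3]->U => RURUD INVALID (collision), skipped

Answer: XXXVX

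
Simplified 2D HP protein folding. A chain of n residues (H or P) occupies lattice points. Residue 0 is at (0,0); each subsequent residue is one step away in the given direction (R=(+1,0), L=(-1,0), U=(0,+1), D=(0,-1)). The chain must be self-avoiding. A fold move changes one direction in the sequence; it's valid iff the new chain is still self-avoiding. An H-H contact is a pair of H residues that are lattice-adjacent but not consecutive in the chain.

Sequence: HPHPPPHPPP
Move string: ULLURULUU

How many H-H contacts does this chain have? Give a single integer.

Positions: [(0, 0), (0, 1), (-1, 1), (-2, 1), (-2, 2), (-1, 2), (-1, 3), (-2, 3), (-2, 4), (-2, 5)]
No H-H contacts found.

Answer: 0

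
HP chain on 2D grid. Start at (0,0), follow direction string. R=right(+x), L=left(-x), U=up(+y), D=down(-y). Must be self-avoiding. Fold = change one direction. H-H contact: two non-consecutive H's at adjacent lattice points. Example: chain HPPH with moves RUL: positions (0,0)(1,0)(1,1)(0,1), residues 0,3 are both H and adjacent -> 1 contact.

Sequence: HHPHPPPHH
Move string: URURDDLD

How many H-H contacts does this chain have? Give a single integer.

Positions: [(0, 0), (0, 1), (1, 1), (1, 2), (2, 2), (2, 1), (2, 0), (1, 0), (1, -1)]
H-H contact: residue 0 @(0,0) - residue 7 @(1, 0)

Answer: 1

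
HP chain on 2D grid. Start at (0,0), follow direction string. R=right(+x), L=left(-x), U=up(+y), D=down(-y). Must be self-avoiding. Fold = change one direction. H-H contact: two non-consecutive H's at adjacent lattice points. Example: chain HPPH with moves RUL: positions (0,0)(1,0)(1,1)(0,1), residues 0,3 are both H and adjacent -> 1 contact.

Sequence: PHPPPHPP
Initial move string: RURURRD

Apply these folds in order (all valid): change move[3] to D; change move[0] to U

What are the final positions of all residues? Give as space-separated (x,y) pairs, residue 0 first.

Initial moves: RURURRD
Fold: move[3]->D => RURDRRD (positions: [(0, 0), (1, 0), (1, 1), (2, 1), (2, 0), (3, 0), (4, 0), (4, -1)])
Fold: move[0]->U => UURDRRD (positions: [(0, 0), (0, 1), (0, 2), (1, 2), (1, 1), (2, 1), (3, 1), (3, 0)])

Answer: (0,0) (0,1) (0,2) (1,2) (1,1) (2,1) (3,1) (3,0)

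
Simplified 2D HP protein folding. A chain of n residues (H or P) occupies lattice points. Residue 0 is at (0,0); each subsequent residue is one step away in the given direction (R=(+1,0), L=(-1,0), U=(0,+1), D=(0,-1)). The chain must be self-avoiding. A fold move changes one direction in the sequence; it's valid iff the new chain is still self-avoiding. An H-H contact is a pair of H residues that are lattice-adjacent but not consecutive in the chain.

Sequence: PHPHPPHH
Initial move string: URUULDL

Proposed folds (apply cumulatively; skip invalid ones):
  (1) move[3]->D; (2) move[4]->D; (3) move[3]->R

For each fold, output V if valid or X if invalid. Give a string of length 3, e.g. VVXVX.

Initial: URUULDL -> [(0, 0), (0, 1), (1, 1), (1, 2), (1, 3), (0, 3), (0, 2), (-1, 2)]
Fold 1: move[3]->D => URUDLDL INVALID (collision), skipped
Fold 2: move[4]->D => URUUDDL INVALID (collision), skipped
Fold 3: move[3]->R => URURLDL INVALID (collision), skipped

Answer: XXX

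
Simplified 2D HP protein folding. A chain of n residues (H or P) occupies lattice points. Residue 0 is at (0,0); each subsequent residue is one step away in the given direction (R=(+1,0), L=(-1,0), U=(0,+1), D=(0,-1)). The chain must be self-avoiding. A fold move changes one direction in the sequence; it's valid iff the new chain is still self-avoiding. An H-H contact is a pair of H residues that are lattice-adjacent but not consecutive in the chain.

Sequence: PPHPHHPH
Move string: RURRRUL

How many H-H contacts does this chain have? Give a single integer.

Positions: [(0, 0), (1, 0), (1, 1), (2, 1), (3, 1), (4, 1), (4, 2), (3, 2)]
H-H contact: residue 4 @(3,1) - residue 7 @(3, 2)

Answer: 1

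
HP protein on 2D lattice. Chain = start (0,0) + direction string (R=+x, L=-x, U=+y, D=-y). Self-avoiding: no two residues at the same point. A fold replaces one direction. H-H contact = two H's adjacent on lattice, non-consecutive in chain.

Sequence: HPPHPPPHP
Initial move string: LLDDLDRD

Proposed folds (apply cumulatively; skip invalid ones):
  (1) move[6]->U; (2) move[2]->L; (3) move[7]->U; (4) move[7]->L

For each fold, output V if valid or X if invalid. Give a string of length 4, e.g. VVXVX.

Initial: LLDDLDRD -> [(0, 0), (-1, 0), (-2, 0), (-2, -1), (-2, -2), (-3, -2), (-3, -3), (-2, -3), (-2, -4)]
Fold 1: move[6]->U => LLDDLDUD INVALID (collision), skipped
Fold 2: move[2]->L => LLLDLDRD VALID
Fold 3: move[7]->U => LLLDLDRU INVALID (collision), skipped
Fold 4: move[7]->L => LLLDLDRL INVALID (collision), skipped

Answer: XVXX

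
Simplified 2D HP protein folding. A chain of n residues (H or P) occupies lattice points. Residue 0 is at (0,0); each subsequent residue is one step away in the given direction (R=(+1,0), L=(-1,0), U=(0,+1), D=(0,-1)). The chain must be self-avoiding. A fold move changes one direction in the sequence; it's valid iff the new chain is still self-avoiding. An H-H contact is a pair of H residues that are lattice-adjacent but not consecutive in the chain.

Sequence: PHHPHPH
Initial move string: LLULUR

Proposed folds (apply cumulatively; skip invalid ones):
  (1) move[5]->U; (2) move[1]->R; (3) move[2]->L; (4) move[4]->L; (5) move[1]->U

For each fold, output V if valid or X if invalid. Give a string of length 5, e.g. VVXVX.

Initial: LLULUR -> [(0, 0), (-1, 0), (-2, 0), (-2, 1), (-3, 1), (-3, 2), (-2, 2)]
Fold 1: move[5]->U => LLULUU VALID
Fold 2: move[1]->R => LRULUU INVALID (collision), skipped
Fold 3: move[2]->L => LLLLUU VALID
Fold 4: move[4]->L => LLLLLU VALID
Fold 5: move[1]->U => LULLLU VALID

Answer: VXVVV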